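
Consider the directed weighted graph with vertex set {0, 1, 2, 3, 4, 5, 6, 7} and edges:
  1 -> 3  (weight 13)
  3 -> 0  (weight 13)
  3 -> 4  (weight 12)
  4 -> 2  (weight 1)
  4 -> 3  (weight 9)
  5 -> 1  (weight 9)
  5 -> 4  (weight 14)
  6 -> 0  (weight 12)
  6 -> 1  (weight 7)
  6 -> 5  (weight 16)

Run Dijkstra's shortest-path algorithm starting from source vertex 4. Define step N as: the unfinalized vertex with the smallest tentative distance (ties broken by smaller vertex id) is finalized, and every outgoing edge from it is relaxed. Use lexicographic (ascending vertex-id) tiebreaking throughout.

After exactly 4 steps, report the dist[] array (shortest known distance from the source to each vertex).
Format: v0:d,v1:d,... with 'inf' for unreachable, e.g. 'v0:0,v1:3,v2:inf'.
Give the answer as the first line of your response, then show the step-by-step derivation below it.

v0:22,v1:inf,v2:1,v3:9,v4:0,v5:inf,v6:inf,v7:inf

step 1: dist = v0:inf,v1:inf,v2:1,v3:9,v4:0,v5:inf,v6:inf,v7:inf
step 2: dist = v0:inf,v1:inf,v2:1,v3:9,v4:0,v5:inf,v6:inf,v7:inf
step 3: dist = v0:22,v1:inf,v2:1,v3:9,v4:0,v5:inf,v6:inf,v7:inf
step 4: dist = v0:22,v1:inf,v2:1,v3:9,v4:0,v5:inf,v6:inf,v7:inf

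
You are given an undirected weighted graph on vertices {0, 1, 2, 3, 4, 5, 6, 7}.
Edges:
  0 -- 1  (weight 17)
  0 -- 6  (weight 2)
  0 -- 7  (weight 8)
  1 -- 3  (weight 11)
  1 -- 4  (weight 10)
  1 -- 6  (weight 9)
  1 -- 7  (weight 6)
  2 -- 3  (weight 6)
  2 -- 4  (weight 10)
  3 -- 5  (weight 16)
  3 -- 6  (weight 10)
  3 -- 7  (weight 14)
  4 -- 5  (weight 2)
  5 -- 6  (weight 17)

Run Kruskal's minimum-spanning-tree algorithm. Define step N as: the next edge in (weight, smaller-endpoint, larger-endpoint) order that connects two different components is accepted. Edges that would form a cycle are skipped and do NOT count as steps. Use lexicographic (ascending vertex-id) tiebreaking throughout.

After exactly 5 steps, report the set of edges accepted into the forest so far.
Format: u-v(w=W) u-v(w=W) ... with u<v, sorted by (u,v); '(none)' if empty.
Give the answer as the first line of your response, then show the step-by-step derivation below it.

0-6(w=2) 0-7(w=8) 1-7(w=6) 2-3(w=6) 4-5(w=2)

step 1: add edge 0-6 (w=2); MST = {0-6(w=2)}
step 2: add edge 4-5 (w=2); MST = {0-6(w=2) 4-5(w=2)}
step 3: add edge 1-7 (w=6); MST = {0-6(w=2) 1-7(w=6) 4-5(w=2)}
step 4: add edge 2-3 (w=6); MST = {0-6(w=2) 1-7(w=6) 2-3(w=6) 4-5(w=2)}
step 5: add edge 0-7 (w=8); MST = {0-6(w=2) 0-7(w=8) 1-7(w=6) 2-3(w=6) 4-5(w=2)}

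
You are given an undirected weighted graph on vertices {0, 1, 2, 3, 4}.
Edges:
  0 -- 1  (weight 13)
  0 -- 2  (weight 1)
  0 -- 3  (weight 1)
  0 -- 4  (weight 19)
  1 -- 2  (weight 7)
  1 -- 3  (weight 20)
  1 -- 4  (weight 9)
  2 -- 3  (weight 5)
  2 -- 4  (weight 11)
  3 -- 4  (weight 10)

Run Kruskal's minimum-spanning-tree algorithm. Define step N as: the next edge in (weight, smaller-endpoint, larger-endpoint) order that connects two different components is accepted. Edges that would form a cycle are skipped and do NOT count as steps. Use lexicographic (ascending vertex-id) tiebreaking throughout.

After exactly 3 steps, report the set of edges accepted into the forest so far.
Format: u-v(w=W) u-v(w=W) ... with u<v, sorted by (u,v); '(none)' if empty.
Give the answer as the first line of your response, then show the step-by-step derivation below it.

0-2(w=1) 0-3(w=1) 1-2(w=7)

step 1: add edge 0-2 (w=1); MST = {0-2(w=1)}
step 2: add edge 0-3 (w=1); MST = {0-2(w=1) 0-3(w=1)}
step 3: add edge 1-2 (w=7); MST = {0-2(w=1) 0-3(w=1) 1-2(w=7)}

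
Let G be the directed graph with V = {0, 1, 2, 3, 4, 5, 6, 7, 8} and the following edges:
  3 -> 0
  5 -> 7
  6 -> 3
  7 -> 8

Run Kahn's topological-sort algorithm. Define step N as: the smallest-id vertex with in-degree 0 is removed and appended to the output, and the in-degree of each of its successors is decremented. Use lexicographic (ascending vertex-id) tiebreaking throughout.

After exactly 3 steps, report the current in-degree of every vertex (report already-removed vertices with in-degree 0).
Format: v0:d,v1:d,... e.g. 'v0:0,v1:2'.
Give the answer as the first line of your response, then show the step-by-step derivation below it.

v0:1,v1:0,v2:0,v3:1,v4:0,v5:0,v6:0,v7:1,v8:1

step 1: output 1; order=[1]; indeg=(1,0,0,1,0,0,0,1,1)
step 2: output 2; order=[1,2]; indeg=(1,0,0,1,0,0,0,1,1)
step 3: output 4; order=[1,2,4]; indeg=(1,0,0,1,0,0,0,1,1)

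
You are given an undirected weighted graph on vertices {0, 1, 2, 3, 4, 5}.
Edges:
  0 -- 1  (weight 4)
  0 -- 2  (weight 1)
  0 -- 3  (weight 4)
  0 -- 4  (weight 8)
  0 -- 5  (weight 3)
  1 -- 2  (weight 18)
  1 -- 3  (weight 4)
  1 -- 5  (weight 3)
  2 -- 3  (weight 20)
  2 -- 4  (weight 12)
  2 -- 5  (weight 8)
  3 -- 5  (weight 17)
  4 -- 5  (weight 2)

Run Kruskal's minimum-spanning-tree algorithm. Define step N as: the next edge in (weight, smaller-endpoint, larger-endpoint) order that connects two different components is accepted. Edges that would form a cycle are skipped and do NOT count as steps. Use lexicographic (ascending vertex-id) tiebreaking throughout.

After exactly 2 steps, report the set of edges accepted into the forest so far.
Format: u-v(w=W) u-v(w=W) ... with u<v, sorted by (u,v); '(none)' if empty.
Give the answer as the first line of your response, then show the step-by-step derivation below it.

0-2(w=1) 4-5(w=2)

step 1: add edge 0-2 (w=1); MST = {0-2(w=1)}
step 2: add edge 4-5 (w=2); MST = {0-2(w=1) 4-5(w=2)}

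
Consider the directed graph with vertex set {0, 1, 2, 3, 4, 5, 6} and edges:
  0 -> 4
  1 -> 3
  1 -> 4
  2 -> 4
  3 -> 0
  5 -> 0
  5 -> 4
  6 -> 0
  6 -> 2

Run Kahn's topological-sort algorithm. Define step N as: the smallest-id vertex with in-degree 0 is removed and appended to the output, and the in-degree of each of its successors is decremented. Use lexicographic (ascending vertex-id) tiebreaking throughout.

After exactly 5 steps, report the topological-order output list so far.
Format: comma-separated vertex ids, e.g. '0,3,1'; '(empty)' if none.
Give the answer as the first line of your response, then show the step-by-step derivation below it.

1,3,5,6,0

step 1: output 1; order=[1]; indeg=(3,0,1,0,3,0,0)
step 2: output 3; order=[1,3]; indeg=(2,0,1,0,3,0,0)
step 3: output 5; order=[1,3,5]; indeg=(1,0,1,0,2,0,0)
step 4: output 6; order=[1,3,5,6]; indeg=(0,0,0,0,2,0,0)
step 5: output 0; order=[1,3,5,6,0]; indeg=(0,0,0,0,1,0,0)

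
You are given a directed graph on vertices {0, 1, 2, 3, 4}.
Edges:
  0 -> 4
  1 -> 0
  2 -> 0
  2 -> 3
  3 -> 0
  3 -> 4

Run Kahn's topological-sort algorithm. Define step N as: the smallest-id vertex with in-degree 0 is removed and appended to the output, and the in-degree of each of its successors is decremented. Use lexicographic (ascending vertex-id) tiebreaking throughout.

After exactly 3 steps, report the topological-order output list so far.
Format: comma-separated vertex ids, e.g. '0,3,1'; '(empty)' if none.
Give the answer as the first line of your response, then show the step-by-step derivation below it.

1,2,3

step 1: output 1; order=[1]; indeg=(2,0,0,1,2)
step 2: output 2; order=[1,2]; indeg=(1,0,0,0,2)
step 3: output 3; order=[1,2,3]; indeg=(0,0,0,0,1)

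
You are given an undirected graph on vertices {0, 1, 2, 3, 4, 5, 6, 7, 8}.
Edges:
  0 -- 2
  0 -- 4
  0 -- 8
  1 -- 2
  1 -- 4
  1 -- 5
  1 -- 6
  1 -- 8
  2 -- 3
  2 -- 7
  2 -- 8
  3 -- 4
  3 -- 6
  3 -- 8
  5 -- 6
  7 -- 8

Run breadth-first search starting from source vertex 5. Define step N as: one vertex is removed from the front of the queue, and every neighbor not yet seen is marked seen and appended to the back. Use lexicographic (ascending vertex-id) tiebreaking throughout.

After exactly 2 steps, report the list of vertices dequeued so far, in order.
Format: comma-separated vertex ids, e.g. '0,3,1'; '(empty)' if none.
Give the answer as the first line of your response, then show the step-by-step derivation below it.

5,1

step 1: dequeue 5; queue=[1,6]; order=5
step 2: dequeue 1; queue=[6,2,4,8]; order=5,1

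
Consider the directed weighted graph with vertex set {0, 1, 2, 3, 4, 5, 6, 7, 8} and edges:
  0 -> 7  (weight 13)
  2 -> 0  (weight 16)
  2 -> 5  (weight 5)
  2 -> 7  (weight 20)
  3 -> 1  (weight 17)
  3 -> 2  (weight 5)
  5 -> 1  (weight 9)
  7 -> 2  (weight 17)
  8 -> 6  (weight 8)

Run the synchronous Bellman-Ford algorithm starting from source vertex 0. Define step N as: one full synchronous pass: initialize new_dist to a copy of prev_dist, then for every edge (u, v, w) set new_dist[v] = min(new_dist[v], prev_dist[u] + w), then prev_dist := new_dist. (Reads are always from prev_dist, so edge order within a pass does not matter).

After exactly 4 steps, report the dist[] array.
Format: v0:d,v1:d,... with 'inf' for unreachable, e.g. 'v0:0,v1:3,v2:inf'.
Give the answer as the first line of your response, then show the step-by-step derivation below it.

v0:0,v1:44,v2:30,v3:inf,v4:inf,v5:35,v6:inf,v7:13,v8:inf

step 1: dist = v0:0,v1:inf,v2:inf,v3:inf,v4:inf,v5:inf,v6:inf,v7:13,v8:inf
step 2: dist = v0:0,v1:inf,v2:30,v3:inf,v4:inf,v5:inf,v6:inf,v7:13,v8:inf
step 3: dist = v0:0,v1:inf,v2:30,v3:inf,v4:inf,v5:35,v6:inf,v7:13,v8:inf
step 4: dist = v0:0,v1:44,v2:30,v3:inf,v4:inf,v5:35,v6:inf,v7:13,v8:inf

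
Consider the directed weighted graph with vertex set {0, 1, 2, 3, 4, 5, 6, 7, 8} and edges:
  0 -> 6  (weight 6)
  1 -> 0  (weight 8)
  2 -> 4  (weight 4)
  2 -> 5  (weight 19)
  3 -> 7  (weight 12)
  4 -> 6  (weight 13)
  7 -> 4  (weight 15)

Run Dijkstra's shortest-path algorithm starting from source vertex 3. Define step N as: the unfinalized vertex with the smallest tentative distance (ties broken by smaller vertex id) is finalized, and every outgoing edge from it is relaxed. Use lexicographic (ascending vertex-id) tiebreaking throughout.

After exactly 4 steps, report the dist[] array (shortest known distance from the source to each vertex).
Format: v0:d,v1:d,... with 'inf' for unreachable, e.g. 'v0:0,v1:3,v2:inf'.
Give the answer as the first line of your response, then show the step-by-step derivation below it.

v0:inf,v1:inf,v2:inf,v3:0,v4:27,v5:inf,v6:40,v7:12,v8:inf

step 1: dist = v0:inf,v1:inf,v2:inf,v3:0,v4:inf,v5:inf,v6:inf,v7:12,v8:inf
step 2: dist = v0:inf,v1:inf,v2:inf,v3:0,v4:27,v5:inf,v6:inf,v7:12,v8:inf
step 3: dist = v0:inf,v1:inf,v2:inf,v3:0,v4:27,v5:inf,v6:40,v7:12,v8:inf
step 4: dist = v0:inf,v1:inf,v2:inf,v3:0,v4:27,v5:inf,v6:40,v7:12,v8:inf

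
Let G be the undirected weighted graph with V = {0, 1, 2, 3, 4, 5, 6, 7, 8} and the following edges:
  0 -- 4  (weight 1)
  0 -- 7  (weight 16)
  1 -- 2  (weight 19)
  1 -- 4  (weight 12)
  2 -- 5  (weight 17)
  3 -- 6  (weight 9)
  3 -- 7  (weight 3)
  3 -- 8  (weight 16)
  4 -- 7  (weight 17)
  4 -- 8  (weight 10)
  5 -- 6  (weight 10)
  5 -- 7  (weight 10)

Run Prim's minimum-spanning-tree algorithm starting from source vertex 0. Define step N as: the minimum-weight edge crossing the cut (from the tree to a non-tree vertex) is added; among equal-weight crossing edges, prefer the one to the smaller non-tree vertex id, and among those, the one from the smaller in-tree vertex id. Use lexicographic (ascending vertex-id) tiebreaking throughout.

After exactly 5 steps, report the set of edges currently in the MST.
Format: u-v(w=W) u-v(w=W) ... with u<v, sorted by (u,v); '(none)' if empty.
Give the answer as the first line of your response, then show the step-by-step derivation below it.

0-4(w=1) 1-4(w=12) 3-7(w=3) 3-8(w=16) 4-8(w=10)

step 1: add edge 0-4 (w=1); MST = {0-4(w=1)}
step 2: add edge 4-8 (w=10); MST = {0-4(w=1) 4-8(w=10)}
step 3: add edge 1-4 (w=12); MST = {0-4(w=1) 1-4(w=12) 4-8(w=10)}
step 4: add edge 3-8 (w=16); MST = {0-4(w=1) 1-4(w=12) 3-8(w=16) 4-8(w=10)}
step 5: add edge 3-7 (w=3); MST = {0-4(w=1) 1-4(w=12) 3-7(w=3) 3-8(w=16) 4-8(w=10)}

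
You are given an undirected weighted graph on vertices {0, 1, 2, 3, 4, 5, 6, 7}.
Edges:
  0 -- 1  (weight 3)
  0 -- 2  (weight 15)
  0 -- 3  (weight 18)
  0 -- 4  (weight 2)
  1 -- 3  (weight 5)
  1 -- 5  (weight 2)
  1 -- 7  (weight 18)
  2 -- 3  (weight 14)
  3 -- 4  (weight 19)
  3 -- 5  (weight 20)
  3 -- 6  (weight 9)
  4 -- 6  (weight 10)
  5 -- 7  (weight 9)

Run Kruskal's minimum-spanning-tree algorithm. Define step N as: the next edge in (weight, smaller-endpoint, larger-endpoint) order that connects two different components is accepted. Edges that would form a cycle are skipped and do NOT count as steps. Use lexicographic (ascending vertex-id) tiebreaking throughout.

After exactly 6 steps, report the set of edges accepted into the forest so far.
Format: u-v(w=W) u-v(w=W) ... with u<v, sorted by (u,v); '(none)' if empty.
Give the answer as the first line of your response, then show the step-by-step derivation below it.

0-1(w=3) 0-4(w=2) 1-3(w=5) 1-5(w=2) 3-6(w=9) 5-7(w=9)

step 1: add edge 0-4 (w=2); MST = {0-4(w=2)}
step 2: add edge 1-5 (w=2); MST = {0-4(w=2) 1-5(w=2)}
step 3: add edge 0-1 (w=3); MST = {0-1(w=3) 0-4(w=2) 1-5(w=2)}
step 4: add edge 1-3 (w=5); MST = {0-1(w=3) 0-4(w=2) 1-3(w=5) 1-5(w=2)}
step 5: add edge 3-6 (w=9); MST = {0-1(w=3) 0-4(w=2) 1-3(w=5) 1-5(w=2) 3-6(w=9)}
step 6: add edge 5-7 (w=9); MST = {0-1(w=3) 0-4(w=2) 1-3(w=5) 1-5(w=2) 3-6(w=9) 5-7(w=9)}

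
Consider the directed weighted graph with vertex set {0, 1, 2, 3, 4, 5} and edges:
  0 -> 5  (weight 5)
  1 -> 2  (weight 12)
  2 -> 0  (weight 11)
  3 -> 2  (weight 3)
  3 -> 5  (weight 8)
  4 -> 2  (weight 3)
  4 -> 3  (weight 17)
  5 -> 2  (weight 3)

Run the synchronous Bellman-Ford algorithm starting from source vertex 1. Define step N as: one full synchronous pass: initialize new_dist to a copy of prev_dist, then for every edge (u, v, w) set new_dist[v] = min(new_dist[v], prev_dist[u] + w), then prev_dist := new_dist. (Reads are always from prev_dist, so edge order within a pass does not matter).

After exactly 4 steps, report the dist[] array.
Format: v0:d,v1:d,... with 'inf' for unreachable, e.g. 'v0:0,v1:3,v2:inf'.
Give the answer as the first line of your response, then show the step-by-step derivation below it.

v0:23,v1:0,v2:12,v3:inf,v4:inf,v5:28

step 1: dist = v0:inf,v1:0,v2:12,v3:inf,v4:inf,v5:inf
step 2: dist = v0:23,v1:0,v2:12,v3:inf,v4:inf,v5:inf
step 3: dist = v0:23,v1:0,v2:12,v3:inf,v4:inf,v5:28
step 4: dist = v0:23,v1:0,v2:12,v3:inf,v4:inf,v5:28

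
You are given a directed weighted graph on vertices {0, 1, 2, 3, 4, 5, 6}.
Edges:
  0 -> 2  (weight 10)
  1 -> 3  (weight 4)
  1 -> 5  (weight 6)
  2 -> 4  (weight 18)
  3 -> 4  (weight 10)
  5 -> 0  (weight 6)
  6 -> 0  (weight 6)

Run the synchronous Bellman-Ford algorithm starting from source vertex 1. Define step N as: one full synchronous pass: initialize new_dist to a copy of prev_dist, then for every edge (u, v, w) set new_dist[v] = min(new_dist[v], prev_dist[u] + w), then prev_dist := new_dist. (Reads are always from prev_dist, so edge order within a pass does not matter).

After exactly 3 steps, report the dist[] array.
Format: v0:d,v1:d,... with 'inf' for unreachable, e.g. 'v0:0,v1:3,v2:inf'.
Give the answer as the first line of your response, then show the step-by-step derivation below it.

v0:12,v1:0,v2:22,v3:4,v4:14,v5:6,v6:inf

step 1: dist = v0:inf,v1:0,v2:inf,v3:4,v4:inf,v5:6,v6:inf
step 2: dist = v0:12,v1:0,v2:inf,v3:4,v4:14,v5:6,v6:inf
step 3: dist = v0:12,v1:0,v2:22,v3:4,v4:14,v5:6,v6:inf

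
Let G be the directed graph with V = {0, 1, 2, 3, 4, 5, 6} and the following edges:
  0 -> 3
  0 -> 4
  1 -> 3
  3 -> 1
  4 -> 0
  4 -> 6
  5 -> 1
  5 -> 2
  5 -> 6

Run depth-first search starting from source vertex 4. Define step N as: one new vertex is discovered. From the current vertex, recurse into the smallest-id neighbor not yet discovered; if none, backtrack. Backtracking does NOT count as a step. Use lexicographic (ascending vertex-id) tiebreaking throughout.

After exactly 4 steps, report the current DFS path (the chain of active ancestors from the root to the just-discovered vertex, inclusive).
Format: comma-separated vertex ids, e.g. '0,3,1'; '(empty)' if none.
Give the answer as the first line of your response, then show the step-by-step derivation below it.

4,0,3,1

step 1: discover 4; path=4; order=4
step 2: discover 0; path=4>0; order=4,0
step 3: discover 3; path=4>0>3; order=4,0,3
step 4: discover 1; path=4>0>3>1; order=4,0,3,1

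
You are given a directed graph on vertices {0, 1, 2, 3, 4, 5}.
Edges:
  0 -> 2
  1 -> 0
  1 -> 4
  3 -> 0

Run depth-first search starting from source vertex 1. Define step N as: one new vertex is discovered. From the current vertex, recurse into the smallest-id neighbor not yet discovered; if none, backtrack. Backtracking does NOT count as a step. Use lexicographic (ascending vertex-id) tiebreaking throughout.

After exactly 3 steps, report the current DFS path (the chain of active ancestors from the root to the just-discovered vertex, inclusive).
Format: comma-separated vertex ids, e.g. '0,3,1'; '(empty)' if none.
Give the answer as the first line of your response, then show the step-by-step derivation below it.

1,0,2

step 1: discover 1; path=1; order=1
step 2: discover 0; path=1>0; order=1,0
step 3: discover 2; path=1>0>2; order=1,0,2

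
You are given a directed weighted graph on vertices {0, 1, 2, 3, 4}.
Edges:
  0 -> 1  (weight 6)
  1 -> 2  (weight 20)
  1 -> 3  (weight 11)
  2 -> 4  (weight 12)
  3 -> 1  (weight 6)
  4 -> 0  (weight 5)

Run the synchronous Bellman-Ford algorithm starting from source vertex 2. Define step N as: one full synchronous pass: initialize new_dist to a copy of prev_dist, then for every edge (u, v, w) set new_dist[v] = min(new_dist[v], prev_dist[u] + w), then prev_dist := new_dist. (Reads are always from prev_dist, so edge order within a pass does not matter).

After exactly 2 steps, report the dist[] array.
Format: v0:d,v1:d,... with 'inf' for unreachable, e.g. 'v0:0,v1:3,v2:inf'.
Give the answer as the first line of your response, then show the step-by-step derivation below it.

v0:17,v1:inf,v2:0,v3:inf,v4:12

step 1: dist = v0:inf,v1:inf,v2:0,v3:inf,v4:12
step 2: dist = v0:17,v1:inf,v2:0,v3:inf,v4:12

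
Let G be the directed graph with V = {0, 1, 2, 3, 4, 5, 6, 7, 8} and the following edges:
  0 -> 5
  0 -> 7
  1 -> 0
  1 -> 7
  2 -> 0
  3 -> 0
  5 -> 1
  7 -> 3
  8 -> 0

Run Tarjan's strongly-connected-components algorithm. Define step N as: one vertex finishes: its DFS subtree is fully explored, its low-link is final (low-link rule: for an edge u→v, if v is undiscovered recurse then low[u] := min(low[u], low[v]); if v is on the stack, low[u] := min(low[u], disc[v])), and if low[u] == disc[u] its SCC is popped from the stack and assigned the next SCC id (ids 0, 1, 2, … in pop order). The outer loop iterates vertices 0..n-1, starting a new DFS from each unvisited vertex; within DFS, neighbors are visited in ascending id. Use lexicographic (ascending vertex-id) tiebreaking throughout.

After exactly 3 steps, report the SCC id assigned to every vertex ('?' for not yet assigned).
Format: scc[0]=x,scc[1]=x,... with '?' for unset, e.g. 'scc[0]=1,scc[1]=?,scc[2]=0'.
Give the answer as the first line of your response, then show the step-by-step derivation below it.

scc[0]=?,scc[1]=?,scc[2]=?,scc[3]=?,scc[4]=?,scc[5]=?,scc[6]=?,scc[7]=?,scc[8]=?

step 1: low=(low[0]=0,low[1]=0,low[2]=?,low[3]=0,low[4]=?,low[5]=1,low[6]=?,low[7]=3,low[8]=?); scc=(scc[0]=?,scc[1]=?,scc[2]=?,scc[3]=?,scc[4]=?,scc[5]=?,scc[6]=?,scc[7]=?,scc[8]=?)
step 2: low=(low[0]=0,low[1]=0,low[2]=?,low[3]=0,low[4]=?,low[5]=1,low[6]=?,low[7]=0,low[8]=?); scc=(scc[0]=?,scc[1]=?,scc[2]=?,scc[3]=?,scc[4]=?,scc[5]=?,scc[6]=?,scc[7]=?,scc[8]=?)
step 3: low=(low[0]=0,low[1]=0,low[2]=?,low[3]=0,low[4]=?,low[5]=1,low[6]=?,low[7]=0,low[8]=?); scc=(scc[0]=?,scc[1]=?,scc[2]=?,scc[3]=?,scc[4]=?,scc[5]=?,scc[6]=?,scc[7]=?,scc[8]=?)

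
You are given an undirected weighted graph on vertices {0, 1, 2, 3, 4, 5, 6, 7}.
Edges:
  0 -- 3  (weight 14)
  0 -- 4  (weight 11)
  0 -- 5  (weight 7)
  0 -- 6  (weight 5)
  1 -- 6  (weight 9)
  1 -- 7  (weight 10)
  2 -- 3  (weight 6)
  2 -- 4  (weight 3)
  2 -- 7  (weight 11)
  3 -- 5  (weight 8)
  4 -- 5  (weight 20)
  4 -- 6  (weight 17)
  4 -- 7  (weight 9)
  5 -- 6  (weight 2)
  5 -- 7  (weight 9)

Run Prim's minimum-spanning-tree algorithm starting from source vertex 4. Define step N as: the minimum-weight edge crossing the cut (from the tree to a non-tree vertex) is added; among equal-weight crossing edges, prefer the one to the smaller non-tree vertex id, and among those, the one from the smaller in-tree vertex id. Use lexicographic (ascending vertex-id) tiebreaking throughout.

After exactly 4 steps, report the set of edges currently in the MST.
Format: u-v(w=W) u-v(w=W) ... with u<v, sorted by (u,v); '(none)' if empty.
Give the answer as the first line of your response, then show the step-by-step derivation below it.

2-3(w=6) 2-4(w=3) 3-5(w=8) 5-6(w=2)

step 1: add edge 2-4 (w=3); MST = {2-4(w=3)}
step 2: add edge 2-3 (w=6); MST = {2-3(w=6) 2-4(w=3)}
step 3: add edge 3-5 (w=8); MST = {2-3(w=6) 2-4(w=3) 3-5(w=8)}
step 4: add edge 5-6 (w=2); MST = {2-3(w=6) 2-4(w=3) 3-5(w=8) 5-6(w=2)}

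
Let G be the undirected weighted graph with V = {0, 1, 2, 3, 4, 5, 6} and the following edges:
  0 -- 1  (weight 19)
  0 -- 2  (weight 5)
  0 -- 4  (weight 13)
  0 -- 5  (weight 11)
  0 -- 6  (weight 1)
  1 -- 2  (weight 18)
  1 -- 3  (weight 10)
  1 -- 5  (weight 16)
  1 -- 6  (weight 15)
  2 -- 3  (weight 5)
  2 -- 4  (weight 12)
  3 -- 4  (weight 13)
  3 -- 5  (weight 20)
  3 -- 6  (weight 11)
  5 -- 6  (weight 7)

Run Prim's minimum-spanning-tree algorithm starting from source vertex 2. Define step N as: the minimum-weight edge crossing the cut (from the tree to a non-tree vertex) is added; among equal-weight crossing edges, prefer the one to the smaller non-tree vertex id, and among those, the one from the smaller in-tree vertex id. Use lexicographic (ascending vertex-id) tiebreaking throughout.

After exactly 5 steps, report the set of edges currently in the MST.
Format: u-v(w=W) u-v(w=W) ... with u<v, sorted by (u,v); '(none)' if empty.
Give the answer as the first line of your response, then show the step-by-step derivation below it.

0-2(w=5) 0-6(w=1) 1-3(w=10) 2-3(w=5) 5-6(w=7)

step 1: add edge 0-2 (w=5); MST = {0-2(w=5)}
step 2: add edge 0-6 (w=1); MST = {0-2(w=5) 0-6(w=1)}
step 3: add edge 2-3 (w=5); MST = {0-2(w=5) 0-6(w=1) 2-3(w=5)}
step 4: add edge 5-6 (w=7); MST = {0-2(w=5) 0-6(w=1) 2-3(w=5) 5-6(w=7)}
step 5: add edge 1-3 (w=10); MST = {0-2(w=5) 0-6(w=1) 1-3(w=10) 2-3(w=5) 5-6(w=7)}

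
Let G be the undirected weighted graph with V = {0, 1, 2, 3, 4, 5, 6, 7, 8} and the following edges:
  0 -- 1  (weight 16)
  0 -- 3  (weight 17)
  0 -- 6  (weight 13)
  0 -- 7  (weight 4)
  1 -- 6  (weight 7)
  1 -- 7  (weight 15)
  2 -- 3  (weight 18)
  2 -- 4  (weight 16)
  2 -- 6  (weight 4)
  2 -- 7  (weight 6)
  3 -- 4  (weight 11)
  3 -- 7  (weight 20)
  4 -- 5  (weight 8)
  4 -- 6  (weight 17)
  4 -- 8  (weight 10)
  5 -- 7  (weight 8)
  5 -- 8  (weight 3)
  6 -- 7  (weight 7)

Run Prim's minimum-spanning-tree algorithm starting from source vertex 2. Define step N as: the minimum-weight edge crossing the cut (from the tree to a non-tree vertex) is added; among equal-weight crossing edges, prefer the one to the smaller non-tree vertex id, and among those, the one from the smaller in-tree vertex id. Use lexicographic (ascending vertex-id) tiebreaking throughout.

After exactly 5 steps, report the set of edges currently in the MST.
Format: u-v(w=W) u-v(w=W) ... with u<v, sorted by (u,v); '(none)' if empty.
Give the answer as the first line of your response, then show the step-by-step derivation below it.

0-7(w=4) 1-6(w=7) 2-6(w=4) 2-7(w=6) 5-7(w=8)

step 1: add edge 2-6 (w=4); MST = {2-6(w=4)}
step 2: add edge 2-7 (w=6); MST = {2-6(w=4) 2-7(w=6)}
step 3: add edge 0-7 (w=4); MST = {0-7(w=4) 2-6(w=4) 2-7(w=6)}
step 4: add edge 1-6 (w=7); MST = {0-7(w=4) 1-6(w=7) 2-6(w=4) 2-7(w=6)}
step 5: add edge 5-7 (w=8); MST = {0-7(w=4) 1-6(w=7) 2-6(w=4) 2-7(w=6) 5-7(w=8)}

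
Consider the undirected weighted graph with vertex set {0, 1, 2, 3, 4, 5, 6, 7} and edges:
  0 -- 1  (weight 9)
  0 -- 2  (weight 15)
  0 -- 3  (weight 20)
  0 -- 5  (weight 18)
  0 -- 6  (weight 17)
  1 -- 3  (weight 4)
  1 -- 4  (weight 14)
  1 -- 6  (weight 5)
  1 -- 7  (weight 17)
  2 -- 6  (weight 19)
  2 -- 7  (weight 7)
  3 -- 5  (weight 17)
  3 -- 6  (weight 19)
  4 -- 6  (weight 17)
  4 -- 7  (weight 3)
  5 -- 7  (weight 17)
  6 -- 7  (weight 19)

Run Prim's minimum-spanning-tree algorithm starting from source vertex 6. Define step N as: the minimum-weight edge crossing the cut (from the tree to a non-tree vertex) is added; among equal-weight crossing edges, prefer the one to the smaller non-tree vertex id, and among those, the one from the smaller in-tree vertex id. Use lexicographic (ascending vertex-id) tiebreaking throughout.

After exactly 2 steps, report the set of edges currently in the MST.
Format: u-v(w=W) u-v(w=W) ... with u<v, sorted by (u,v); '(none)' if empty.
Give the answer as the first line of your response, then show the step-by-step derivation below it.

1-3(w=4) 1-6(w=5)

step 1: add edge 1-6 (w=5); MST = {1-6(w=5)}
step 2: add edge 1-3 (w=4); MST = {1-3(w=4) 1-6(w=5)}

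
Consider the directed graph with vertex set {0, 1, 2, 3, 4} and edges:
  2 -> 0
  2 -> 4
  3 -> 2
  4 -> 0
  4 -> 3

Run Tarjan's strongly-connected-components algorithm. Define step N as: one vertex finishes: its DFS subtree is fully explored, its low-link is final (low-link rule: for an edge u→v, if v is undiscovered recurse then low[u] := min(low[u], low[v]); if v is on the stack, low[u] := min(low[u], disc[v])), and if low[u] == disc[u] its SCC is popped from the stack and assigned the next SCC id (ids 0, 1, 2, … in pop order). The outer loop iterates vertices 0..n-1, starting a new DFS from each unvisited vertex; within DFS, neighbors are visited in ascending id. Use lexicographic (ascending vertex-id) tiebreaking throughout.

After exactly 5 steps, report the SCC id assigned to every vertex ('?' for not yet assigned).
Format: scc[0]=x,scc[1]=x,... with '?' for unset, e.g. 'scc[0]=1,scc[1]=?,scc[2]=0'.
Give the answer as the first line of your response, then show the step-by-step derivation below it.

scc[0]=0,scc[1]=1,scc[2]=2,scc[3]=2,scc[4]=2

step 1: low=(low[0]=0,low[1]=?,low[2]=?,low[3]=?,low[4]=?); scc=(scc[0]=0,scc[1]=?,scc[2]=?,scc[3]=?,scc[4]=?)
step 2: low=(low[0]=0,low[1]=1,low[2]=?,low[3]=?,low[4]=?); scc=(scc[0]=0,scc[1]=1,scc[2]=?,scc[3]=?,scc[4]=?)
step 3: low=(low[0]=0,low[1]=1,low[2]=2,low[3]=2,low[4]=3); scc=(scc[0]=0,scc[1]=1,scc[2]=?,scc[3]=?,scc[4]=?)
step 4: low=(low[0]=0,low[1]=1,low[2]=2,low[3]=2,low[4]=2); scc=(scc[0]=0,scc[1]=1,scc[2]=?,scc[3]=?,scc[4]=?)
step 5: low=(low[0]=0,low[1]=1,low[2]=2,low[3]=2,low[4]=2); scc=(scc[0]=0,scc[1]=1,scc[2]=2,scc[3]=2,scc[4]=2)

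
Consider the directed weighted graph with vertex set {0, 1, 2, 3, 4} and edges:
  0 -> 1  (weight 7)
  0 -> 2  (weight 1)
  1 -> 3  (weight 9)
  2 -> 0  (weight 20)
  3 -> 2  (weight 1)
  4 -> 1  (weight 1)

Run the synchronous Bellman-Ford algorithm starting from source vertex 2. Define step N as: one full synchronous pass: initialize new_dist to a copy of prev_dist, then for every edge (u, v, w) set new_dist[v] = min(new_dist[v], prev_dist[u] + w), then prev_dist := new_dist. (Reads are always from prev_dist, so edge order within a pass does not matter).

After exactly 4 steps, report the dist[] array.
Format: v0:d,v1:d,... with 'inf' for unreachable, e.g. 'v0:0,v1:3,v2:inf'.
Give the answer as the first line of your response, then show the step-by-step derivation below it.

v0:20,v1:27,v2:0,v3:36,v4:inf

step 1: dist = v0:20,v1:inf,v2:0,v3:inf,v4:inf
step 2: dist = v0:20,v1:27,v2:0,v3:inf,v4:inf
step 3: dist = v0:20,v1:27,v2:0,v3:36,v4:inf
step 4: dist = v0:20,v1:27,v2:0,v3:36,v4:inf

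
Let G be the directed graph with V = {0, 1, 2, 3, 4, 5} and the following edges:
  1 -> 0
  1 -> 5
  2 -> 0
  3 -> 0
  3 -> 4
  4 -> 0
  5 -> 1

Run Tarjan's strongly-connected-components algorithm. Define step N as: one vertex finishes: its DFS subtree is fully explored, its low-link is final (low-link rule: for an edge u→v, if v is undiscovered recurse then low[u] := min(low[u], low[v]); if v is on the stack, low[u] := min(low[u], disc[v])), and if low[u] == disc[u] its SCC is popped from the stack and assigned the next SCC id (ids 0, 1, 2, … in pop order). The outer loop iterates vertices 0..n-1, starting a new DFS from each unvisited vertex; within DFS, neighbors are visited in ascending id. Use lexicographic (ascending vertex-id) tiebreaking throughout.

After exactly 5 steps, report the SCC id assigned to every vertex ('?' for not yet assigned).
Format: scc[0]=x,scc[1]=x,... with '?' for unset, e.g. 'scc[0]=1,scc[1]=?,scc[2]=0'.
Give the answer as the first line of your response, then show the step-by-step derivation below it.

scc[0]=0,scc[1]=1,scc[2]=2,scc[3]=?,scc[4]=3,scc[5]=1

step 1: low=(low[0]=0,low[1]=?,low[2]=?,low[3]=?,low[4]=?,low[5]=?); scc=(scc[0]=0,scc[1]=?,scc[2]=?,scc[3]=?,scc[4]=?,scc[5]=?)
step 2: low=(low[0]=0,low[1]=1,low[2]=?,low[3]=?,low[4]=?,low[5]=1); scc=(scc[0]=0,scc[1]=?,scc[2]=?,scc[3]=?,scc[4]=?,scc[5]=?)
step 3: low=(low[0]=0,low[1]=1,low[2]=?,low[3]=?,low[4]=?,low[5]=1); scc=(scc[0]=0,scc[1]=1,scc[2]=?,scc[3]=?,scc[4]=?,scc[5]=1)
step 4: low=(low[0]=0,low[1]=1,low[2]=3,low[3]=?,low[4]=?,low[5]=1); scc=(scc[0]=0,scc[1]=1,scc[2]=2,scc[3]=?,scc[4]=?,scc[5]=1)
step 5: low=(low[0]=0,low[1]=1,low[2]=3,low[3]=4,low[4]=5,low[5]=1); scc=(scc[0]=0,scc[1]=1,scc[2]=2,scc[3]=?,scc[4]=3,scc[5]=1)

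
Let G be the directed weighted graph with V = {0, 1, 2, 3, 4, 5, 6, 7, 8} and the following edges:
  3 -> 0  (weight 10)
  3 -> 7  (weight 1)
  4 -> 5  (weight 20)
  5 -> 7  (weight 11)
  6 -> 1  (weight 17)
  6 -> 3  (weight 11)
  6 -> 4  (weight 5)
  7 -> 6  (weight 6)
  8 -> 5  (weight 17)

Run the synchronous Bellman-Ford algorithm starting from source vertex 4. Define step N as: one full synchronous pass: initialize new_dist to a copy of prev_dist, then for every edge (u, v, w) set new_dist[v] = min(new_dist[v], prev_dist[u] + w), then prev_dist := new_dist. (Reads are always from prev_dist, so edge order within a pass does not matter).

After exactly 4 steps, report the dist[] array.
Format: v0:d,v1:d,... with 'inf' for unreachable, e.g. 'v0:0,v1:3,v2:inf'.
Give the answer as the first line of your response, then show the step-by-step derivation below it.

v0:inf,v1:54,v2:inf,v3:48,v4:0,v5:20,v6:37,v7:31,v8:inf

step 1: dist = v0:inf,v1:inf,v2:inf,v3:inf,v4:0,v5:20,v6:inf,v7:inf,v8:inf
step 2: dist = v0:inf,v1:inf,v2:inf,v3:inf,v4:0,v5:20,v6:inf,v7:31,v8:inf
step 3: dist = v0:inf,v1:inf,v2:inf,v3:inf,v4:0,v5:20,v6:37,v7:31,v8:inf
step 4: dist = v0:inf,v1:54,v2:inf,v3:48,v4:0,v5:20,v6:37,v7:31,v8:inf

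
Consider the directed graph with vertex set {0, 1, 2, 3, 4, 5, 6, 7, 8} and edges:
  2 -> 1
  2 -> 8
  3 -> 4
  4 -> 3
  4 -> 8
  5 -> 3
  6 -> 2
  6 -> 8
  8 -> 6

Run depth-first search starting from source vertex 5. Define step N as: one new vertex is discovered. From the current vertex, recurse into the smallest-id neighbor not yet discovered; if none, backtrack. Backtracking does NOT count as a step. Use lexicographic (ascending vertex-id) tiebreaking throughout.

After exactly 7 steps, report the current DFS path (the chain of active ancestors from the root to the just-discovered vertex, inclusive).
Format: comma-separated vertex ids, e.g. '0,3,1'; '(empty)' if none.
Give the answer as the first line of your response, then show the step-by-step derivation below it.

5,3,4,8,6,2,1

step 1: discover 5; path=5; order=5
step 2: discover 3; path=5>3; order=5,3
step 3: discover 4; path=5>3>4; order=5,3,4
step 4: discover 8; path=5>3>4>8; order=5,3,4,8
step 5: discover 6; path=5>3>4>8>6; order=5,3,4,8,6
step 6: discover 2; path=5>3>4>8>6>2; order=5,3,4,8,6,2
step 7: discover 1; path=5>3>4>8>6>2>1; order=5,3,4,8,6,2,1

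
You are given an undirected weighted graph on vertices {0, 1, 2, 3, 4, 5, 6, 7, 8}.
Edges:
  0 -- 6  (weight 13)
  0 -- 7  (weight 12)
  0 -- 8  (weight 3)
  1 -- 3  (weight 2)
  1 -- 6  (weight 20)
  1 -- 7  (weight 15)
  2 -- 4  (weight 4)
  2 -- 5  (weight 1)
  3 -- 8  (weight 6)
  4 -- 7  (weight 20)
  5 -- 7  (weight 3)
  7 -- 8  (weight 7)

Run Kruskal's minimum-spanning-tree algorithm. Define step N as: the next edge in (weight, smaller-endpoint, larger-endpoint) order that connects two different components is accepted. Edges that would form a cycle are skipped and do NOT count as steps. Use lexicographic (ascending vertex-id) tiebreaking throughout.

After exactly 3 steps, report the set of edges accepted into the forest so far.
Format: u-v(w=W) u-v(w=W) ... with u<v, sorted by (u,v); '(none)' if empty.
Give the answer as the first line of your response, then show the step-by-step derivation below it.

0-8(w=3) 1-3(w=2) 2-5(w=1)

step 1: add edge 2-5 (w=1); MST = {2-5(w=1)}
step 2: add edge 1-3 (w=2); MST = {1-3(w=2) 2-5(w=1)}
step 3: add edge 0-8 (w=3); MST = {0-8(w=3) 1-3(w=2) 2-5(w=1)}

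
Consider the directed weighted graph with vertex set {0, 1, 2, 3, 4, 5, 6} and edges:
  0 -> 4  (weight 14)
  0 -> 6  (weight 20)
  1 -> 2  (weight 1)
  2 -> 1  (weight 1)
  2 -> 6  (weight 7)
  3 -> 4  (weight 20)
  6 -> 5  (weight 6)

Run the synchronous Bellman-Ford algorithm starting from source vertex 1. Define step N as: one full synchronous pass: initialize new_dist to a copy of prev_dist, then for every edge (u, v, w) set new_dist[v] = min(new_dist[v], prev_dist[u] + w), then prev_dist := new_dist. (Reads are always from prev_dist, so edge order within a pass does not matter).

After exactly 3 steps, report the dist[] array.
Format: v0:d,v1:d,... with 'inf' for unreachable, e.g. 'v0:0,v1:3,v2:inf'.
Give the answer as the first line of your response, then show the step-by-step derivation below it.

v0:inf,v1:0,v2:1,v3:inf,v4:inf,v5:14,v6:8

step 1: dist = v0:inf,v1:0,v2:1,v3:inf,v4:inf,v5:inf,v6:inf
step 2: dist = v0:inf,v1:0,v2:1,v3:inf,v4:inf,v5:inf,v6:8
step 3: dist = v0:inf,v1:0,v2:1,v3:inf,v4:inf,v5:14,v6:8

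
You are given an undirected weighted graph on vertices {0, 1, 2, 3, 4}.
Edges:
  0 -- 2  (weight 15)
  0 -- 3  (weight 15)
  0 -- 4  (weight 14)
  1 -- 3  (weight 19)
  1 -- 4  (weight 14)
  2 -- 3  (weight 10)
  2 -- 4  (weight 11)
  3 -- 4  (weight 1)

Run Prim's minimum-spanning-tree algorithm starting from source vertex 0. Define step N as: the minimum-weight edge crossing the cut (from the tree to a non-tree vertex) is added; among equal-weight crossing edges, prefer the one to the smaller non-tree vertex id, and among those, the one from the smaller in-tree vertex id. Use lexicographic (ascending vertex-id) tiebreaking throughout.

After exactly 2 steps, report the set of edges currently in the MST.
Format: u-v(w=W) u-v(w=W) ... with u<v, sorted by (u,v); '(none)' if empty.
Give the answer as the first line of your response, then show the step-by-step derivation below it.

0-4(w=14) 3-4(w=1)

step 1: add edge 0-4 (w=14); MST = {0-4(w=14)}
step 2: add edge 3-4 (w=1); MST = {0-4(w=14) 3-4(w=1)}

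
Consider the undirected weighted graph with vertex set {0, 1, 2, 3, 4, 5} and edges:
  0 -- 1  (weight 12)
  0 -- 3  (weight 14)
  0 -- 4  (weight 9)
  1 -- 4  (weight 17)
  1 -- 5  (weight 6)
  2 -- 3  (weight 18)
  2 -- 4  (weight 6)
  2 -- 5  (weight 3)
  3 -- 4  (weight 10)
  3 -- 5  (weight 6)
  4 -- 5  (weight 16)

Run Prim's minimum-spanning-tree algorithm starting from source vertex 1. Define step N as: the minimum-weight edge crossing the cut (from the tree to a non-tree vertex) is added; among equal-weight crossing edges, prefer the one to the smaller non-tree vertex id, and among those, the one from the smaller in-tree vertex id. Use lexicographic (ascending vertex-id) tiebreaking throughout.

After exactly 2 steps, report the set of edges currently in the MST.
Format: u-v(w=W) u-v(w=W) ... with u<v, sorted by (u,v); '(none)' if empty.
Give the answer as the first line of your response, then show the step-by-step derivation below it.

1-5(w=6) 2-5(w=3)

step 1: add edge 1-5 (w=6); MST = {1-5(w=6)}
step 2: add edge 2-5 (w=3); MST = {1-5(w=6) 2-5(w=3)}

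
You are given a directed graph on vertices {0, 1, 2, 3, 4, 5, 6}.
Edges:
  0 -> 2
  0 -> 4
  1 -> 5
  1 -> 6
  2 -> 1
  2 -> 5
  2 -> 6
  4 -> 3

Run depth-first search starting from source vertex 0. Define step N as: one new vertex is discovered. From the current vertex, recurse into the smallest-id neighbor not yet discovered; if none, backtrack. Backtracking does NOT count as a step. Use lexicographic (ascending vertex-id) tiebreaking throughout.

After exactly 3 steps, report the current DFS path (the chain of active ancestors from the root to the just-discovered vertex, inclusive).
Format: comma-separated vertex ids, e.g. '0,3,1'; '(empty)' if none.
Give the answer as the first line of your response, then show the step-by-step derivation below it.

0,2,1

step 1: discover 0; path=0; order=0
step 2: discover 2; path=0>2; order=0,2
step 3: discover 1; path=0>2>1; order=0,2,1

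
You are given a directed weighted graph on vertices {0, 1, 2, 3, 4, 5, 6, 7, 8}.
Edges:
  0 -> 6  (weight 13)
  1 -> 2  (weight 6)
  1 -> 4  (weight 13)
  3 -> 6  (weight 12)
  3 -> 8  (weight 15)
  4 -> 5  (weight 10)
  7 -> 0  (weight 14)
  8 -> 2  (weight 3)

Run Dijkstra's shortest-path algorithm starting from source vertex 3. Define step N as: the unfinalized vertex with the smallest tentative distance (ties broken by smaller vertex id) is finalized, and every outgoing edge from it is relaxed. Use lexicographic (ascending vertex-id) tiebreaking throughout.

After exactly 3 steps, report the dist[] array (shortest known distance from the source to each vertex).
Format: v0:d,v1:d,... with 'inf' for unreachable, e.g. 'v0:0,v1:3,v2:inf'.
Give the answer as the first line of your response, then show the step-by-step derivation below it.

v0:inf,v1:inf,v2:18,v3:0,v4:inf,v5:inf,v6:12,v7:inf,v8:15

step 1: dist = v0:inf,v1:inf,v2:inf,v3:0,v4:inf,v5:inf,v6:12,v7:inf,v8:15
step 2: dist = v0:inf,v1:inf,v2:inf,v3:0,v4:inf,v5:inf,v6:12,v7:inf,v8:15
step 3: dist = v0:inf,v1:inf,v2:18,v3:0,v4:inf,v5:inf,v6:12,v7:inf,v8:15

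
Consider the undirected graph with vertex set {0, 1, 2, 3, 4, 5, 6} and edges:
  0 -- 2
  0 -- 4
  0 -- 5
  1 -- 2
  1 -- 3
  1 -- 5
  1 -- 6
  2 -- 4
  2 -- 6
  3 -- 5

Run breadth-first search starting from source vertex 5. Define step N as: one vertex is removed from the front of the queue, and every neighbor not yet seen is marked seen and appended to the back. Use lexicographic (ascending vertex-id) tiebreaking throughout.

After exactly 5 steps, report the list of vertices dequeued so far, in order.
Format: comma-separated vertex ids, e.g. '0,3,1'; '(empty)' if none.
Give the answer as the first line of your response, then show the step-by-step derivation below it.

5,0,1,3,2

step 1: dequeue 5; queue=[0,1,3]; order=5
step 2: dequeue 0; queue=[1,3,2,4]; order=5,0
step 3: dequeue 1; queue=[3,2,4,6]; order=5,0,1
step 4: dequeue 3; queue=[2,4,6]; order=5,0,1,3
step 5: dequeue 2; queue=[4,6]; order=5,0,1,3,2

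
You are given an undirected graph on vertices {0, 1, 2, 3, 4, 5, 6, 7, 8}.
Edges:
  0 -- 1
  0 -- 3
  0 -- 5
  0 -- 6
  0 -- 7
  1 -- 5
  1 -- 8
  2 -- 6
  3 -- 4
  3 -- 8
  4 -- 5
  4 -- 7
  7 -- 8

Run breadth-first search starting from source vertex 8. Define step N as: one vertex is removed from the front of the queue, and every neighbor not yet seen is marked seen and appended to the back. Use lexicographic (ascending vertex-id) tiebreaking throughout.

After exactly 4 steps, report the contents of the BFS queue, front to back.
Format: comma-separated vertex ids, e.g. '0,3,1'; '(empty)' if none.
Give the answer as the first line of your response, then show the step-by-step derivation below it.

0,5,4

step 1: dequeue 8; queue=[1,3,7]; order=8
step 2: dequeue 1; queue=[3,7,0,5]; order=8,1
step 3: dequeue 3; queue=[7,0,5,4]; order=8,1,3
step 4: dequeue 7; queue=[0,5,4]; order=8,1,3,7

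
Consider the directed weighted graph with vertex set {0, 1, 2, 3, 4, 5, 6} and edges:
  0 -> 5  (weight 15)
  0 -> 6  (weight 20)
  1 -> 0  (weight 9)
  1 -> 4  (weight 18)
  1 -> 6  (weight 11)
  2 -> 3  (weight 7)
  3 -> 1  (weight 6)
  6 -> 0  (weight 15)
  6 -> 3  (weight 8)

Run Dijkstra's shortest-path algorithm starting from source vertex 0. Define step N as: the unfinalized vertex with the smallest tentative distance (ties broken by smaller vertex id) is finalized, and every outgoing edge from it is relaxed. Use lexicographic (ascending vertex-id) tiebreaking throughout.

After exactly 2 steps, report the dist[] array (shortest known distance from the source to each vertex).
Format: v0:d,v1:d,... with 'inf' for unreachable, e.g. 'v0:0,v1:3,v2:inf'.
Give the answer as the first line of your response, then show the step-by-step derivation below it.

v0:0,v1:inf,v2:inf,v3:inf,v4:inf,v5:15,v6:20

step 1: dist = v0:0,v1:inf,v2:inf,v3:inf,v4:inf,v5:15,v6:20
step 2: dist = v0:0,v1:inf,v2:inf,v3:inf,v4:inf,v5:15,v6:20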